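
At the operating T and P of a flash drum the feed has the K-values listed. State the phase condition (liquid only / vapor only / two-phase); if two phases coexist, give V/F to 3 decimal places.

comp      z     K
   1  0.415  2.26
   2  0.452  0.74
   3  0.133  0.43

ΣzᵢKᵢ = 1.330; Σzᵢ/Kᵢ = 1.104.
Both exceed 1, so a two-phase solution exists.
Newton iteration, ψ⁰ = 0.5:
  ψ = 0.500: g = 0.0797, g' = -0.373 → ψ = 0.714
  ψ = 0.714: g = 0.0032, g' = -0.352 → ψ = 0.723
Converged at ψ = 0.723.

two-phase, V/F = 0.723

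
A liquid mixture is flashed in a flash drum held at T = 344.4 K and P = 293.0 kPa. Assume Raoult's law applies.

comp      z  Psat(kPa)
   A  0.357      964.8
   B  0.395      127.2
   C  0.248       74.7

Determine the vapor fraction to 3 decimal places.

ψ = 0.279

Raoult's law: Kᵢ = Pᵢˢᵃᵗ/P = Pᵢˢᵃᵗ/293.0.
  K_A = 964.8/293.0 = 3.29283, K_B = 127.2/293.0 = 0.43413, K_C = 74.7/293.0 = 0.25495
Material balance + equilibrium reduce to Σ zᵢ(Kᵢ−1)/(1+ψ(Kᵢ−1)) = 0.
Check two-phase: ΣzᵢKᵢ = 1.410 > 1 and Σzᵢ/Kᵢ = 1.991 > 1, so g(0) = 0.410 > 0 and g(1) = -0.991 < 0.
Newton–Raphson from ψ = 0.58:
  ψ = 0.580: g = -0.3068, g' = -1.053 → ψ = 0.289
  ψ = 0.289: g = -0.0100, g' = -1.084 → ψ = 0.279
Converged at ψ = 0.279.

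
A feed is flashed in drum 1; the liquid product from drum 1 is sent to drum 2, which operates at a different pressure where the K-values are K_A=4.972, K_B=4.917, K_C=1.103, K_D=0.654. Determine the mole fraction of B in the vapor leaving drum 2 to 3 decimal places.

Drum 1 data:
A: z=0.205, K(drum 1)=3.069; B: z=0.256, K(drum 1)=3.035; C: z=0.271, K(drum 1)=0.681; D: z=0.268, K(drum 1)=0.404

y_B (drum 2) = 0.129

Drum 1:
Newton iteration, ψ₁⁰ = 0.43:
  ψ₁ = 0.430: g = 0.1873, g' = -0.756 → ψ₁ = 0.678
  ψ₁ = 0.678: g = 0.0173, g' = -0.652 → ψ₁ = 0.704
Converged at ψ₁ = 0.704.
Drum-1 compositions:
  A: x = 0.083, y = 0.256
  B: x = 0.105, y = 0.319
  C: x = 0.350, y = 0.238
  D: x = 0.462, y = 0.187
Drum-2 feed = drum-1 liquid: z₂ = (0.0834, 0.1052, 0.3495, 0.4618).
Drum 2:
Newton iteration, ψ₂⁰ = 0.68:
  ψ₂ = 0.680: g = 0.0267, g' = -0.314 → ψ₂ = 0.765
  ψ₂ = 0.765: g = 0.0012, g' = -0.287 → ψ₂ = 0.769
Converged at ψ₂ = 0.769.
  A: x = 0.021, y = 0.102
  B: x = 0.026, y = 0.129
  C: x = 0.324, y = 0.357
  D: x = 0.629, y = 0.412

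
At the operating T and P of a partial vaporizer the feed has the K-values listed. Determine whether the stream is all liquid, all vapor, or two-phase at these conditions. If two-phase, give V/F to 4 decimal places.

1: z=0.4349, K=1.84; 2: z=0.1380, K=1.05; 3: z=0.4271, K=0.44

ΣzᵢKᵢ = 1.1330; Σzᵢ/Kᵢ = 1.3385.
Both exceed 1, so a two-phase solution exists.
Newton–Raphson from ψ = 0.57:
  ψ = 0.5700: g = -0.09757, g' = -0.4296 → ψ = 0.3429
  ψ = 0.3429: g = -0.00561, g' = -0.3905 → ψ = 0.3285
Converged at ψ = 0.3285.

two-phase, V/F = 0.3285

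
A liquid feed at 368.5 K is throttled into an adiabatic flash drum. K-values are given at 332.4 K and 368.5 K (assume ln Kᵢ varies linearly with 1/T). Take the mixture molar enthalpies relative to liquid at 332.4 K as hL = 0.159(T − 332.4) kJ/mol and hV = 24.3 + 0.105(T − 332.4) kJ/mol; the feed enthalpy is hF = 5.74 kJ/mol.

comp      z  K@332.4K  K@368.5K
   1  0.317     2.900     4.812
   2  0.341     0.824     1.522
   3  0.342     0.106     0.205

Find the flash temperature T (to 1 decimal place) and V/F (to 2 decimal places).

T = 334.1 K, V/F = 0.23

Adiabatic flash: solve Rachford–Rice at each trial T, then check hF = ψ·hV(T) + (1−ψ)·hL(T).
  T = 332.4 K: K = (2.900, 0.824, 0.106), RR gives ψ = 0.202, H_out = 4.906 kJ/mol
  T = 368.5 K: K = (4.812, 1.522, 0.205), RR gives ψ = 0.587, H_out = 18.854 kJ/mol
  T = 350.4 K: K = (3.782, 1.137, 0.150), RR gives ψ = 0.419, H_out = 12.629 kJ/mol
  T = 341.4 K: K = (3.323, 0.972, 0.127), RR gives ψ = 0.318, H_out = 9.011 kJ/mol
  T = 336.9 K: K = (3.107, 0.896, 0.116), RR gives ψ = 0.262, H_out = 7.028 kJ/mol
  T = 334.6 K: K = (3.000, 0.859, 0.111), RR gives ψ = 0.232, H_out = 5.962 kJ/mol
Linear interpolation between T = 332.4 (H_out = 4.906) and T = 334.6 (H_out = 5.962) on hF = 5.74 gives T ≈ 334.1 K, at which ψ = 0.23.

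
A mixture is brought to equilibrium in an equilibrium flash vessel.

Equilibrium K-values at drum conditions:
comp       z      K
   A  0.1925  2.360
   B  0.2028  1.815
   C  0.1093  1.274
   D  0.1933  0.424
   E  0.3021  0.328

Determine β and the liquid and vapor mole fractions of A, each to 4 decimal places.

Let β = V/F and solve Σ zᵢ(Kᵢ−1)/(1+β(Kᵢ−1)) = 0.
g(0) = ΣzᵢKᵢ − 1 = 0.1427 and g(1) = 1 − Σzᵢ/Kᵢ = -0.6560, so a root lies in (0, 1).
Newton iteration, β⁰ = 0.5:
  β = 0.5000: g = -0.16251, g' = -0.6364 → β = 0.2446
  β = 0.2446: g = -0.01024, g' = -0.5836 → β = 0.2271
Converged at β = 0.2271.
Compositions from xᵢ = zᵢ/(1+β(Kᵢ−1)), yᵢ = Kᵢxᵢ:
  A: x = 0.1471, y = 0.3471
  B: x = 0.1711, y = 0.3106
  C: x = 0.1029, y = 0.1311
  D: x = 0.2224, y = 0.0943
  E: x = 0.3565, y = 0.1169

β = 0.2271, x_A = 0.1471, y_A = 0.3471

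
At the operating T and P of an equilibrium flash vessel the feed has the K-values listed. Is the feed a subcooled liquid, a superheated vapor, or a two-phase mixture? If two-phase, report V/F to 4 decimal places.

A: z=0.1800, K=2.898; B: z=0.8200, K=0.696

ΣzᵢKᵢ = 1.0924; Σzᵢ/Kᵢ = 1.2403.
Both exceed 1, so a two-phase solution exists.
Newton–Raphson from ψ = 0.58:
  ψ = 0.5800: g = -0.14002, g' = -0.2586 → ψ = 0.0386
  ψ = 0.0386: g = 0.06609, g' = -0.6406 → ψ = 0.1418
  ψ = 0.1418: g = 0.00870, g' = -0.4854 → ψ = 0.1597
  ψ = 0.1597: g = 0.00018, g' = -0.4656 → ψ = 0.1601
Converged at ψ = 0.1601.

two-phase, V/F = 0.1601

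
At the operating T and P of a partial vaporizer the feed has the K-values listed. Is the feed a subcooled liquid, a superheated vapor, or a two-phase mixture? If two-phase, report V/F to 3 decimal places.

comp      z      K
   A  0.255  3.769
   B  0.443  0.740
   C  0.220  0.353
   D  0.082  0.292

ΣzᵢKᵢ = 1.391; Σzᵢ/Kᵢ = 1.570.
Both exceed 1, so a two-phase solution exists.
Material balance + equilibrium reduce to Σ zᵢ(Kᵢ−1)/(1+ψ(Kᵢ−1)) = 0.
Newton iteration, ψ⁰ = 0.5:
  ψ = 0.500: g = -0.1365, g' = -0.683 → ψ = 0.300
  ψ = 0.300: g = 0.0103, g' = -0.826 → ψ = 0.313
Converged at ψ = 0.313.

two-phase, V/F = 0.313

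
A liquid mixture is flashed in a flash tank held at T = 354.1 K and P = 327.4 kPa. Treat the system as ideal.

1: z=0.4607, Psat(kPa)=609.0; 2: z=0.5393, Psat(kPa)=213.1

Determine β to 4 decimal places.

β = 0.6926

Raoult's law: Kᵢ = Pᵢˢᵃᵗ/P = Pᵢˢᵃᵗ/327.4.
  K_1 = 609.0/327.4 = 1.860110, K_2 = 213.1/327.4 = 0.650886
Newton iteration, β⁰ = 0.5:
  β = 0.5000: g = 0.04900, g' = -0.2631 → β = 0.6862
  β = 0.6862: g = 0.00159, g' = -0.2484 → β = 0.6926
Converged at β = 0.6926.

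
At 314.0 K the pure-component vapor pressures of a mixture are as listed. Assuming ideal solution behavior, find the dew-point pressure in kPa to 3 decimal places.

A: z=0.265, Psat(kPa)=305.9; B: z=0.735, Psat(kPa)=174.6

At the dew point ψ → 1, so Σzᵢ/Kᵢ = 1 with Kᵢ = Pᵢˢᵃᵗ/P ⇒ 1/P = Σzᵢ/Pᵢˢᵃᵗ.
1/P = 0.265/305.9 + 0.735/174.6 = 0.005076 ⇒ P = 197.009 kPa

Pdew = 197.009 kPa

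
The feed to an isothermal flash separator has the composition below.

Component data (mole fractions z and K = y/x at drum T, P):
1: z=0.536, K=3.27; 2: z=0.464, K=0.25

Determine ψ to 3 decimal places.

Rachford–Rice: g(ψ) = Σ zᵢ(Kᵢ−1)/(1+ψ(Kᵢ−1)) = 0.
Feasibility: ΣzᵢKᵢ = 1.869, Σzᵢ/Kᵢ = 2.020 — both > 1, two phases present.
Binary case is linear: z₁(K₁−1)(1+ψ(K₂−1)) + z₂(K₂−1)(1+ψ(K₁−1)) = 0
⇒ ψ = [z₁(K₁−1)+z₂(K₂−1)] / [−(K₁−1)(K₂−1)] = 0.8687/1.7025 = 0.510

ψ = 0.510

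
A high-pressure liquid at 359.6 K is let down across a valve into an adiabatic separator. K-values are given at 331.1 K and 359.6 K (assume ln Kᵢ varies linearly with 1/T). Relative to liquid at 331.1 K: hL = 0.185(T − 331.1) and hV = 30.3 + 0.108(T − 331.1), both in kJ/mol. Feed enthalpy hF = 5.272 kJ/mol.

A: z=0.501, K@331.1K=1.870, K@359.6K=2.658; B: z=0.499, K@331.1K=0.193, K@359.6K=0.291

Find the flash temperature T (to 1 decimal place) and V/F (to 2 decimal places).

Adiabatic flash: solve Rachford–Rice at each trial T, then check hF = ψ·hV(T) + (1−ψ)·hL(T).
  T = 331.1 K: K = (1.870, 0.193), RR gives ψ = 0.047, H_out = 1.432 kJ/mol
  T = 359.6 K: K = (2.658, 0.291), RR gives ψ = 0.406, H_out = 16.674 kJ/mol
  T = 345.4 K: K = (2.247, 0.239), RR gives ψ = 0.258, H_out = 10.189 kJ/mol
  T = 338.2 K: K = (2.053, 0.215), RR gives ψ = 0.164, H_out = 6.201 kJ/mol
  T = 334.6 K: K = (1.959, 0.204), RR gives ψ = 0.109, H_out = 3.914 kJ/mol
  T = 336.4 K: K = (2.005, 0.209), RR gives ψ = 0.137, H_out = 5.087 kJ/mol
Linear interpolation between T = 336.4 (H_out = 5.087) and T = 338.2 (H_out = 6.201) on hF = 5.272 gives T ≈ 336.7 K, at which ψ = 0.14.

T = 336.7 K, V/F = 0.14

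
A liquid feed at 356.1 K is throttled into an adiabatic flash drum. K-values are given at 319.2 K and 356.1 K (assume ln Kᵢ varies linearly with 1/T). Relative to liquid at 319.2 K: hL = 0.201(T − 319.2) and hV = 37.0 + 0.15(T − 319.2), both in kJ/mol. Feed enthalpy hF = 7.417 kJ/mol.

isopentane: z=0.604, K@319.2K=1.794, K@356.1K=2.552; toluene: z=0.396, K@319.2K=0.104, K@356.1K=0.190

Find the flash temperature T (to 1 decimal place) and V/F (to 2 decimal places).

T = 320.6 K, V/F = 0.19

Adiabatic flash: solve Rachford–Rice at each trial T, then check hF = ψ·hV(T) + (1−ψ)·hL(T).
  T = 319.2 K: K = (1.794, 0.104), RR gives ψ = 0.175, H_out = 6.489 kJ/mol
  T = 356.1 K: K = (2.552, 0.190), RR gives ψ = 0.491, H_out = 24.643 kJ/mol
  T = 337.6 K: K = (2.159, 0.143), RR gives ψ = 0.363, H_out = 16.790 kJ/mol
  T = 328.4 K: K = (1.973, 0.122), RR gives ψ = 0.281, H_out = 12.129 kJ/mol
  T = 323.8 K: K = (1.883, 0.113), RR gives ψ = 0.232, H_out = 9.467 kJ/mol
  T = 321.5 K: K = (1.838, 0.108), RR gives ψ = 0.205, H_out = 8.023 kJ/mol
Linear interpolation between T = 319.2 (H_out = 6.489) and T = 321.5 (H_out = 8.023) on hF = 7.417 gives T ≈ 320.6 K, at which ψ = 0.19.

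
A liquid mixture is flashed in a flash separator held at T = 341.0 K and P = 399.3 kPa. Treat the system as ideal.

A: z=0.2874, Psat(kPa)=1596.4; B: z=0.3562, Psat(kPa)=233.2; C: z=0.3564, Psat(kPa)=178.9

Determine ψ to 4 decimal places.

Raoult's law: Kᵢ = Pᵢˢᵃᵗ/P = Pᵢˢᵃᵗ/399.3.
  K_A = 1596.4/399.3 = 3.997996, K_B = 233.2/399.3 = 0.584022, K_C = 178.9/399.3 = 0.448034
Rachford–Rice: g(ψ) = Σ zᵢ(Kᵢ−1)/(1+ψ(Kᵢ−1)) = 0.
Feasibility: ΣzᵢKᵢ = 1.5167, Σzᵢ/Kᵢ = 1.4773 — both > 1, two phases present.
Newton iteration, ψ⁰ = 0.5:
  ψ = 0.5000: g = -0.11400, g' = -0.7190 → ψ = 0.3415
  ψ = 0.3415: g = 0.01066, g' = -0.8794 → ψ = 0.3536
  ψ = 0.3536: g = 0.00011, g' = -0.8611 → ψ = 0.3537
Converged at ψ = 0.3537.

ψ = 0.3537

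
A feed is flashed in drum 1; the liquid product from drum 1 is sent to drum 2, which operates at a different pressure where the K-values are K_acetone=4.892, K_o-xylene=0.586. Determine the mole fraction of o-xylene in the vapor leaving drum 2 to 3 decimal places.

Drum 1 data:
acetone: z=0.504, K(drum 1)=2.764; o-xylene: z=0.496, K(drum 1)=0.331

y_o-xylene (drum 2) = 0.530

Drum 1:
Let ψ₁ = V/F and solve Σ zᵢ(Kᵢ−1)/(1+ψ₁(Kᵢ−1)) = 0.
Check two-phase: ΣzᵢKᵢ = 1.557 > 1 and Σzᵢ/Kᵢ = 1.681 > 1, so g(0) = 0.557 > 0 and g(1) = -0.681 < 0.
Binary case is linear: z₁(K₁−1)(1+ψ₁(K₂−1)) + z₂(K₂−1)(1+ψ₁(K₁−1)) = 0
⇒ ψ₁ = [z₁(K₁−1)+z₂(K₂−1)] / [−(K₁−1)(K₂−1)] = 0.5572/1.1801 = 0.472
Drum-1 compositions:
  acetone: x = 0.275, y = 0.760
  o-xylene: x = 0.725, y = 0.240
Drum-2 feed = drum-1 liquid: z₂ = (0.2750, 0.7250).
Drum 2:
Rachford–Rice: g(ψ₂) = Σ zᵢ(Kᵢ−1)/(1+ψ₂(Kᵢ−1)) = 0.
g(0) = ΣzᵢKᵢ − 1 = 0.770 and g(1) = 1 − Σzᵢ/Kᵢ = -0.293, so a root lies in (0, 1).
Binary case is linear: z₁(K₁−1)(1+ψ₂(K₂−1)) + z₂(K₂−1)(1+ψ₂(K₁−1)) = 0
⇒ ψ₂ = [z₁(K₁−1)+z₂(K₂−1)] / [−(K₁−1)(K₂−1)] = 0.7700/1.6113 = 0.478
  acetone: x = 0.096, y = 0.470
  o-xylene: x = 0.904, y = 0.530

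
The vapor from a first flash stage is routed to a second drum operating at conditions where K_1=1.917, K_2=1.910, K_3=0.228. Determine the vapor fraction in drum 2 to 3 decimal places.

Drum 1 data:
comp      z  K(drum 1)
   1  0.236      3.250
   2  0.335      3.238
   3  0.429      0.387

Drum 1:
Let ψ₁ = V/F and solve Σ zᵢ(Kᵢ−1)/(1+ψ₁(Kᵢ−1)) = 0.
Check two-phase: ΣzᵢKᵢ = 2.018 > 1 and Σzᵢ/Kᵢ = 1.285 > 1, so g(0) = 1.018 > 0 and g(1) = -0.285 < 0.
Iterate (Newton) starting at ψ₁ = 0.65:
  ψ₁ = 0.650: g = 0.0839, g' = -0.921 → ψ₁ = 0.741
  ψ₁ = 0.741: g = -0.0008, g' = -0.947 → ψ₁ = 0.740
Converged at ψ₁ = 0.740.
Drum-1 compositions:
  1: x = 0.089, y = 0.288
  2: x = 0.126, y = 0.408
  3: x = 0.785, y = 0.304
Drum-2 feed = drum-1 vapor: z₂ = (0.2878, 0.4083, 0.3039).
Drum 2:
Material balance + equilibrium reduce to Σ zᵢ(Kᵢ−1)/(1+ψ₂(Kᵢ−1)) = 0.
Check two-phase: ΣzᵢKᵢ = 1.401 > 1 and Σzᵢ/Kᵢ = 1.697 > 1, so g(0) = 0.401 > 0 and g(1) = -0.697 < 0.
Iterate (Newton) starting at ψ₂ = 0.52:
  ψ₂ = 0.520: g = 0.0389, g' = -0.772 → ψ₂ = 0.570
  ψ₂ = 0.570: g = -0.0014, g' = -0.829 → ψ₂ = 0.569
Converged at ψ₂ = 0.569.
  1: x = 0.189, y = 0.363
  2: x = 0.269, y = 0.514
  3: x = 0.542, y = 0.124

V/F (drum 2) = 0.569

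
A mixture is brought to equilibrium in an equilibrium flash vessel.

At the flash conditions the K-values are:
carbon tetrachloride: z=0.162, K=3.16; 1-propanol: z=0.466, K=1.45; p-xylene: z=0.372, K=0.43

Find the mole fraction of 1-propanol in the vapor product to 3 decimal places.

Material balance + equilibrium reduce to Σ zᵢ(Kᵢ−1)/(1+V/F(Kᵢ−1)) = 0.
g(0) = ΣzᵢKᵢ − 1 = 0.348 and g(1) = 1 − Σzᵢ/Kᵢ = -0.238, so a root lies in (0, 1).
Newton–Raphson from V/F = 0.47:
  V/F = 0.470: g = 0.0571, g' = -0.476 → V/F = 0.590
Converged at V/F = 0.590.
Compositions from xᵢ = zᵢ/(1+V/F(Kᵢ−1)), yᵢ = Kᵢxᵢ:
  carbon tetrachloride: x = 0.071, y = 0.225
  1-propanol: x = 0.368, y = 0.534
  p-xylene: x = 0.561, y = 0.241

y_1-propanol = 0.534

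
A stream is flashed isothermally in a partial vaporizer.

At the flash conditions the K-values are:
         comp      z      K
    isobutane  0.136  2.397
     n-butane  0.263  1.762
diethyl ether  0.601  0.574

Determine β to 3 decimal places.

Iterate (Newton) starting at β = 0.53:
  β = 0.530: g = -0.0788, g' = -0.347 → β = 0.303
  β = 0.303: g = 0.0023, g' = -0.376 → β = 0.309
Converged at β = 0.309.

β = 0.309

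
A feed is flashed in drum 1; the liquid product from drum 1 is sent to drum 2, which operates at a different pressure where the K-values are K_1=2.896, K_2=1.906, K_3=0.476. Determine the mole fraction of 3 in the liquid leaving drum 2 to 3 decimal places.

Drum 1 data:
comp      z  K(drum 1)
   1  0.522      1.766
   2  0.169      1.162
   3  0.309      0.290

x_3 (drum 2) = 0.745

Drum 1:
Material balance + equilibrium reduce to Σ zᵢ(Kᵢ−1)/(1+ψ₁(Kᵢ−1)) = 0.
g(0) = ΣzᵢKᵢ − 1 = 0.208 and g(1) = 1 − Σzᵢ/Kᵢ = -0.507, so a root lies in (0, 1).
Iterate (Newton) starting at ψ₁ = 0.37:
  ψ₁ = 0.370: g = 0.0398, g' = -0.476 → ψ₁ = 0.454
  ψ₁ = 0.454: g = -0.0014, g' = -0.511 → ψ₁ = 0.451
Converged at ψ₁ = 0.451.
Drum-1 compositions:
  1: x = 0.388, y = 0.685
  2: x = 0.157, y = 0.183
  3: x = 0.455, y = 0.132
Drum-2 feed = drum-1 liquid: z₂ = (0.3880, 0.1575, 0.4545).
Drum 2:
Material balance + equilibrium reduce to Σ zᵢ(Kᵢ−1)/(1+ψ₂(Kᵢ−1)) = 0.
Check two-phase: ΣzᵢKᵢ = 1.640 > 1 and Σzᵢ/Kᵢ = 1.171 > 1, so g(0) = 0.640 > 0 and g(1) = -0.171 < 0.
Newton iteration, ψ₂⁰ = 0.64:
  ψ₂ = 0.640: g = 0.0643, g' = -0.619 → ψ₂ = 0.744
Converged at ψ₂ = 0.744.
  1: x = 0.161, y = 0.466
  2: x = 0.094, y = 0.179
  3: x = 0.745, y = 0.355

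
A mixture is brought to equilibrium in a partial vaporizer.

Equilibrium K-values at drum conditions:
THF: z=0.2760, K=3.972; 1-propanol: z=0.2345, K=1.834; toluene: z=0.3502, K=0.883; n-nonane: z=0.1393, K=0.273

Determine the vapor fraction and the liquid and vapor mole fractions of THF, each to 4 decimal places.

ψ = 0.8955, x_THF = 0.0754, y_THF = 0.2994

Let ψ = V/F and solve Σ zᵢ(Kᵢ−1)/(1+ψ(Kᵢ−1)) = 0.
Check two-phase: ΣzᵢKᵢ = 1.8736 > 1 and Σzᵢ/Kᵢ = 1.1042 > 1, so g(0) = 0.8736 > 0 and g(1) = -0.1042 < 0.
Newton iteration, ψ⁰ = 0.5:
  ψ = 0.5000: g = 0.26535, g' = -0.6628 → ψ = 0.9003
  ψ = 0.9003: g = -0.00409, g' = -0.8565 → ψ = 0.8956
  ψ = 0.8956: g = -0.00003, g' = -0.8460 → ψ = 0.8955
Converged at ψ = 0.8955.
Compositions from xᵢ = zᵢ/(1+ψ(Kᵢ−1)), yᵢ = Kᵢxᵢ:
  THF: x = 0.0754, y = 0.2994
  1-propanol: x = 0.1342, y = 0.2462
  toluene: x = 0.3912, y = 0.3454
  n-nonane: x = 0.3992, y = 0.1090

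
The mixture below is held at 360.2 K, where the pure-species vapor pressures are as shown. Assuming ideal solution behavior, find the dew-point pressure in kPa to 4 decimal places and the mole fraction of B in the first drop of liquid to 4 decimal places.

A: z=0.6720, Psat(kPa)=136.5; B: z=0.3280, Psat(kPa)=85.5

At the dew point ψ → 1, so Σzᵢ/Kᵢ = 1 with Kᵢ = Pᵢˢᵃᵗ/P ⇒ 1/P = Σzᵢ/Pᵢˢᵃᵗ.
1/P = 0.6720/136.5 + 0.3280/85.5 = 0.0087593 ⇒ P = 114.1639 kPa
xᵢ = zᵢP/Pᵢˢᵃᵗ ⇒ x_B = 0.3280·114.1639/85.5 = 0.4380

Pdew = 114.1639 kPa, x_B = 0.4380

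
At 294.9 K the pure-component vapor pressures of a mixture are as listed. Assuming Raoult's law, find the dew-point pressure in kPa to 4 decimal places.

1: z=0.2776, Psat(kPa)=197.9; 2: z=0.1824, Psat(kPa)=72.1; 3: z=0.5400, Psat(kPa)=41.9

At the dew point ψ → 1, so Σzᵢ/Kᵢ = 1 with Kᵢ = Pᵢˢᵃᵗ/P ⇒ 1/P = Σzᵢ/Pᵢˢᵃᵗ.
1/P = 0.2776/197.9 + 0.1824/72.1 + 0.5400/41.9 = 0.0168204 ⇒ P = 59.4517 kPa

Pdew = 59.4517 kPa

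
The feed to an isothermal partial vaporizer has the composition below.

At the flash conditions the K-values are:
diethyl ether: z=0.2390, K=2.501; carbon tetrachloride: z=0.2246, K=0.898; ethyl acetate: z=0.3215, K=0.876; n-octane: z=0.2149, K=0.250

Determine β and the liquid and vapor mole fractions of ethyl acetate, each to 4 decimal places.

β = 0.2455, x_ethyl acetate = 0.3316, y_ethyl acetate = 0.2905

Iterate (Newton) starting at β = 0.34:
  β = 0.3400: g = -0.04417, g' = -0.4617 → β = 0.2443
  β = 0.2443: g = 0.00053, g' = -0.4772 → β = 0.2455
Converged at β = 0.2455.
Compositions from xᵢ = zᵢ/(1+β(Kᵢ−1)), yᵢ = Kᵢxᵢ:
  diethyl ether: x = 0.1747, y = 0.4368
  carbon tetrachloride: x = 0.2304, y = 0.2069
  ethyl acetate: x = 0.3316, y = 0.2905
  n-octane: x = 0.2634, y = 0.0658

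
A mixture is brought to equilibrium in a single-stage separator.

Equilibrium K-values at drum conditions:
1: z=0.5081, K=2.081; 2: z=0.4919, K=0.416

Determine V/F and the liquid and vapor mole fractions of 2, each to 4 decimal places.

V/F = 0.4150, x_2 = 0.6492, y_2 = 0.2701

Material balance + equilibrium reduce to Σ zᵢ(Kᵢ−1)/(1+V/F(Kᵢ−1)) = 0.
g(0) = ΣzᵢKᵢ − 1 = 0.2620 and g(1) = 1 − Σzᵢ/Kᵢ = -0.4266, so a root lies in (0, 1).
Binary case is linear: z₁(K₁−1)(1+V/F(K₂−1)) + z₂(K₂−1)(1+V/F(K₁−1)) = 0
⇒ V/F = [z₁(K₁−1)+z₂(K₂−1)] / [−(K₁−1)(K₂−1)] = 0.26199/0.63130 = 0.4150
Compositions from xᵢ = zᵢ/(1+V/F(Kᵢ−1)), yᵢ = Kᵢxᵢ:
  1: x = 0.3508, y = 0.7299
  2: x = 0.6492, y = 0.2701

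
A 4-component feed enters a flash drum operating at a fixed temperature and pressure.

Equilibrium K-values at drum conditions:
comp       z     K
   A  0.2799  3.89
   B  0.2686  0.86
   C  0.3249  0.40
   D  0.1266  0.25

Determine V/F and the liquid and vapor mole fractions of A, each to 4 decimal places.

Iterate (Newton) starting at V/F = 0.69:
  V/F = 0.6900: g = -0.30091, g' = -0.9137 → V/F = 0.3607
  V/F = 0.3607: g = -0.02248, g' = -0.8906 → V/F = 0.3354
  V/F = 0.3354: g = 0.00035, g' = -0.9190 → V/F = 0.3358
Converged at V/F = 0.3358.
Compositions from xᵢ = zᵢ/(1+V/F(Kᵢ−1)), yᵢ = Kᵢxᵢ:
  A: x = 0.1420, y = 0.5525
  B: x = 0.2819, y = 0.2424
  C: x = 0.4069, y = 0.1628
  D: x = 0.1692, y = 0.0423

V/F = 0.3358, x_A = 0.1420, y_A = 0.5525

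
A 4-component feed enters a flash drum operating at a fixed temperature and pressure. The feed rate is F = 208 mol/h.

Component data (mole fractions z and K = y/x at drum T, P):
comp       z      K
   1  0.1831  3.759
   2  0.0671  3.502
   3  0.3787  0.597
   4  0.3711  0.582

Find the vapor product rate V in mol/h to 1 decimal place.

Let ψ = V/F and solve Σ zᵢ(Kᵢ−1)/(1+ψ(Kᵢ−1)) = 0.
g(0) = ΣzᵢKᵢ − 1 = 0.3653 and g(1) = 1 − Σzᵢ/Kᵢ = -0.3398, so a root lies in (0, 1).
Iterate (Newton) starting at ψ = 0.59:
  ψ = 0.5900: g = -0.14608, g' = -0.4904 → ψ = 0.2921
  ψ = 0.2921: g = 0.02702, g' = -0.7307 → ψ = 0.3291
  ψ = 0.3291: g = 0.00100, g' = -0.6781 → ψ = 0.3306
Converged at ψ = 0.3306.
Then V = ψ·F = 0.3306·208 = 68.8 mol/h and L = F − V = 139.2 mol/h.

V = 68.8 mol/h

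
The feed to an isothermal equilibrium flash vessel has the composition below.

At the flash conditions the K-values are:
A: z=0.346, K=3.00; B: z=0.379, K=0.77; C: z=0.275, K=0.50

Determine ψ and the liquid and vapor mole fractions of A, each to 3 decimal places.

Newton iteration, ψ⁰ = 0.5:
  ψ = 0.500: g = 0.0642, g' = -0.494 → ψ = 0.630
  ψ = 0.630: g = 0.0035, g' = -0.445 → ψ = 0.638
Converged at ψ = 0.638.
Compositions from xᵢ = zᵢ/(1+ψ(Kᵢ−1)), yᵢ = Kᵢxᵢ:
  A: x = 0.152, y = 0.456
  B: x = 0.444, y = 0.342
  C: x = 0.404, y = 0.202

ψ = 0.638, x_A = 0.152, y_A = 0.456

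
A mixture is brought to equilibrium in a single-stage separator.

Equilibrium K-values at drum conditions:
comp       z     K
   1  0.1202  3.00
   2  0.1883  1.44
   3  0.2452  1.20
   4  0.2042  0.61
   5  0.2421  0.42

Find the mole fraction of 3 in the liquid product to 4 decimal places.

Let β = V/F and solve Σ zᵢ(Kᵢ−1)/(1+β(Kᵢ−1)) = 0.
Check two-phase: ΣzᵢKᵢ = 1.1522 > 1 and Σzᵢ/Kᵢ = 1.2863 > 1, so g(0) = 0.1522 > 0 and g(1) = -0.2863 < 0.
Newton–Raphson from β = 0.48:
  β = 0.4800: g = -0.05677, g' = -0.3616 → β = 0.3230
  β = 0.3230: g = 0.00075, g' = -0.3780 → β = 0.3250
Converged at β = 0.3250.
Compositions from xᵢ = zᵢ/(1+β(Kᵢ−1)), yᵢ = Kᵢxᵢ:
  1: x = 0.0728, y = 0.2185
  2: x = 0.1647, y = 0.2372
  3: x = 0.2302, y = 0.2763
  4: x = 0.2338, y = 0.1426
  5: x = 0.2983, y = 0.1253

x_3 = 0.2302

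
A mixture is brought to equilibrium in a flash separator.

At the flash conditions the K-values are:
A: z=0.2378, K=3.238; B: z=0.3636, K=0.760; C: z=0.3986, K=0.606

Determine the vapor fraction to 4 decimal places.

Rachford–Rice: g(ψ) = Σ zᵢ(Kᵢ−1)/(1+ψ(Kᵢ−1)) = 0.
g(0) = ΣzᵢKᵢ − 1 = 0.2879 and g(1) = 1 − Σzᵢ/Kᵢ = -0.2096, so a root lies in (0, 1).
Newton–Raphson from ψ = 0.5:
  ψ = 0.5000: g = -0.04359, g' = -0.3883 → ψ = 0.3877
  ψ = 0.3877: g = 0.00335, g' = -0.4531 → ψ = 0.3951
  ψ = 0.3951: g = 0.00002, g' = -0.4478 → ψ = 0.3952
Converged at ψ = 0.3952.

ψ = 0.3952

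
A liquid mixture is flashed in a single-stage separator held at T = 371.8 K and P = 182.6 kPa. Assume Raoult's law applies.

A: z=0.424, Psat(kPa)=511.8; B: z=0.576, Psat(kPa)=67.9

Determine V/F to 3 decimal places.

V/F = 0.356

Raoult's law: Kᵢ = Pᵢˢᵃᵗ/P = Pᵢˢᵃᵗ/182.6.
  K_A = 511.8/182.6 = 2.80285, K_B = 67.9/182.6 = 0.37185
Rachford–Rice: g(V/F) = Σ zᵢ(Kᵢ−1)/(1+V/F(Kᵢ−1)) = 0.
Feasibility: ΣzᵢKᵢ = 1.403, Σzᵢ/Kᵢ = 1.700 — both > 1, two phases present.
Binary case is linear: z₁(K₁−1)(1+V/F(K₂−1)) + z₂(K₂−1)(1+V/F(K₁−1)) = 0
⇒ V/F = [z₁(K₁−1)+z₂(K₂−1)] / [−(K₁−1)(K₂−1)] = 0.4026/1.1325 = 0.356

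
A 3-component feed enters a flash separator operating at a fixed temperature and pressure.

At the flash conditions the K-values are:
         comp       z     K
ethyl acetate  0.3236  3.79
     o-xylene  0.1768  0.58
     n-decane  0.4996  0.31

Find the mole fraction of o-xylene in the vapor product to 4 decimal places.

y_o-xylene = 0.1160

Material balance + equilibrium reduce to Σ zᵢ(Kᵢ−1)/(1+ψ(Kᵢ−1)) = 0.
Check two-phase: ΣzᵢKᵢ = 1.4839 > 1 and Σzᵢ/Kᵢ = 2.0018 > 1, so g(0) = 0.4839 > 0 and g(1) = -1.0018 < 0.
Newton–Raphson from ψ = 0.5:
  ψ = 0.5000: g = -0.24332, g' = -1.0435 → ψ = 0.2668
  ψ = 0.2668: g = 0.01141, g' = -1.2246 → ψ = 0.2761
  ψ = 0.2761: g = 0.00009, g' = -1.2065 → ψ = 0.2762
Converged at ψ = 0.2762.
Compositions from xᵢ = zᵢ/(1+ψ(Kᵢ−1)), yᵢ = Kᵢxᵢ:
  ethyl acetate: x = 0.1828, y = 0.6927
  o-xylene: x = 0.2000, y = 0.1160
  n-decane: x = 0.6172, y = 0.1913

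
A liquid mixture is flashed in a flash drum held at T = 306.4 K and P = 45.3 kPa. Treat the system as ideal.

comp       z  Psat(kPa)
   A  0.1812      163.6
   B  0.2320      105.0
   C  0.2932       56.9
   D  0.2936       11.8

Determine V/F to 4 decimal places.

V/F = 0.6347

Raoult's law: Kᵢ = Pᵢˢᵃᵗ/P = Pᵢˢᵃᵗ/45.3.
  K_A = 163.6/45.3 = 3.611479, K_B = 105.0/45.3 = 2.317881, K_C = 56.9/45.3 = 1.256071, K_D = 11.8/45.3 = 0.260486
Rachford–Rice: g(V/F) = Σ zᵢ(Kᵢ−1)/(1+V/F(Kᵢ−1)) = 0.
Feasibility: ΣzᵢKᵢ = 1.6369, Σzᵢ/Kᵢ = 1.5108 — both > 1, two phases present.
Newton–Raphson from V/F = 0.5:
  V/F = 0.5000: g = 0.11158, g' = -0.7982 → V/F = 0.6398
  V/F = 0.6398: g = -0.00454, g' = -0.8845 → V/F = 0.6347
Converged at V/F = 0.6347.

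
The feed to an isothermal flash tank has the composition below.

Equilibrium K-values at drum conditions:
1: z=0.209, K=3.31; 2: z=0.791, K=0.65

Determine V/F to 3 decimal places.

V/F = 0.255

Rachford–Rice: g(V/F) = Σ zᵢ(Kᵢ−1)/(1+V/F(Kᵢ−1)) = 0.
g(0) = ΣzᵢKᵢ − 1 = 0.206 and g(1) = 1 − Σzᵢ/Kᵢ = -0.280, so a root lies in (0, 1).
Binary case is linear: z₁(K₁−1)(1+V/F(K₂−1)) + z₂(K₂−1)(1+V/F(K₁−1)) = 0
⇒ V/F = [z₁(K₁−1)+z₂(K₂−1)] / [−(K₁−1)(K₂−1)] = 0.2059/0.8085 = 0.255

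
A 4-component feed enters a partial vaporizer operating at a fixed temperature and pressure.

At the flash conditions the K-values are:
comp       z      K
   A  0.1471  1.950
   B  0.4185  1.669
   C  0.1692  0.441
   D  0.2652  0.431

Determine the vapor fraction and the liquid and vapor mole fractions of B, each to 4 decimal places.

Iterate (Newton) starting at ψ = 0.7:
  ψ = 0.7000: g = -0.13156, g' = -0.5146 → ψ = 0.4444
  ψ = 0.4444: g = -0.01372, g' = -0.4243 → ψ = 0.4120
  ψ = 0.4120: g = -0.00008, g' = -0.4194 → ψ = 0.4118
Converged at ψ = 0.4118.
Compositions from xᵢ = zᵢ/(1+ψ(Kᵢ−1)), yᵢ = Kᵢxᵢ:
  A: x = 0.1057, y = 0.2062
  B: x = 0.3281, y = 0.5476
  C: x = 0.2198, y = 0.0969
  D: x = 0.3464, y = 0.1493

ψ = 0.4118, x_B = 0.3281, y_B = 0.5476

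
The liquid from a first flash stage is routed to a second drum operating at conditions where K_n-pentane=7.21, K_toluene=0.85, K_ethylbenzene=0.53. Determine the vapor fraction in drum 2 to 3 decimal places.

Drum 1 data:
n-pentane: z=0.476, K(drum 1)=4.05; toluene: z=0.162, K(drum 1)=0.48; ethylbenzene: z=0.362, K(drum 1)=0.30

Drum 1:
Rachford–Rice: g(ψ₁) = Σ zᵢ(Kᵢ−1)/(1+ψ₁(Kᵢ−1)) = 0.
g(0) = ΣzᵢKᵢ − 1 = 1.114 and g(1) = 1 − Σzᵢ/Kᵢ = -0.662, so a root lies in (0, 1).
Newton–Raphson from ψ₁ = 0.7:
  ψ₁ = 0.700: g = -0.1662, g' = -1.241 → ψ₁ = 0.566
  ψ₁ = 0.566: g = -0.0066, g' = -1.170 → ψ₁ = 0.560
Converged at ψ₁ = 0.560.
Drum-1 compositions:
  n-pentane: x = 0.176, y = 0.712
  toluene: x = 0.229, y = 0.110
  ethylbenzene: x = 0.596, y = 0.179
Drum-2 feed = drum-1 liquid: z₂ = (0.1757, 0.2286, 0.5957).
Drum 2:
Material balance + equilibrium reduce to Σ zᵢ(Kᵢ−1)/(1+ψ₂(Kᵢ−1)) = 0.
Check two-phase: ΣzᵢKᵢ = 1.777 > 1 and Σzᵢ/Kᵢ = 1.417 > 1, so g(0) = 0.777 > 0 and g(1) = -0.417 < 0.
Iterate (Newton) starting at ψ₂ = 0.5:
  ψ₂ = 0.500: g = -0.1373, g' = -0.633 → ψ₂ = 0.283
  ψ₂ = 0.283: g = 0.0368, g' = -1.071 → ψ₂ = 0.317
  ψ₂ = 0.317: g = 0.0021, g' = -0.955 → ψ₂ = 0.320
Converged at ψ₂ = 0.320.
  n-pentane: x = 0.059, y = 0.424
  toluene: x = 0.240, y = 0.204
  ethylbenzene: x = 0.701, y = 0.372

V/F (drum 2) = 0.320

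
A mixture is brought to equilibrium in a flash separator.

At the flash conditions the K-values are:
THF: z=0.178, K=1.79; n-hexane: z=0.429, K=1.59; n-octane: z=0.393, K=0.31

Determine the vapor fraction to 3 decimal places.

Let ψ = V/F and solve Σ zᵢ(Kᵢ−1)/(1+ψ(Kᵢ−1)) = 0.
g(0) = ΣzᵢKᵢ − 1 = 0.123 and g(1) = 1 − Σzᵢ/Kᵢ = -0.637, so a root lies in (0, 1).
Newton–Raphson from ψ = 0.42:
  ψ = 0.420: g = -0.0734, g' = -0.530 → ψ = 0.281
  ψ = 0.281: g = -0.0044, g' = -0.472 → ψ = 0.272
Converged at ψ = 0.272.

ψ = 0.272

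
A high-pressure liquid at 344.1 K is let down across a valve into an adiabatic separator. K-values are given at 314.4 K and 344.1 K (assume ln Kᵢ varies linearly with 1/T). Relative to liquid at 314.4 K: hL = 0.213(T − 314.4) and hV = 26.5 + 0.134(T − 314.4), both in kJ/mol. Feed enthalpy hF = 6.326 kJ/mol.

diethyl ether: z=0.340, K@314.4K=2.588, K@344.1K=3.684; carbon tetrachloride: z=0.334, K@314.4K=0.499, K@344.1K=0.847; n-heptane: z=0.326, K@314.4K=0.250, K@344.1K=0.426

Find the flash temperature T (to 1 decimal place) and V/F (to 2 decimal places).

Adiabatic flash: solve Rachford–Rice at each trial T, then check hF = ψ·hV(T) + (1−ψ)·hL(T).
  T = 314.4 K: K = (2.588, 0.499, 0.250), RR gives ψ = 0.127, H_out = 3.376 kJ/mol
  T = 344.1 K: K = (3.684, 0.847, 0.426), RR gives ψ = 0.613, H_out = 21.127 kJ/mol
  T = 329.2 K: K = (3.111, 0.657, 0.330), RR gives ψ = 0.347, H_out = 11.934 kJ/mol
  T = 321.8 K: K = (2.843, 0.575, 0.288), RR gives ψ = 0.236, H_out = 7.688 kJ/mol
  T = 318.1 K: K = (2.714, 0.536, 0.269), RR gives ψ = 0.182, H_out = 5.554 kJ/mol
  T = 320.0 K: K = (2.780, 0.556, 0.279), RR gives ψ = 0.210, H_out = 6.653 kJ/mol
Linear interpolation between T = 318.1 (H_out = 5.554) and T = 320.0 (H_out = 6.653) on hF = 6.326 gives T ≈ 319.4 K, at which ψ = 0.20.

T = 319.4 K, V/F = 0.20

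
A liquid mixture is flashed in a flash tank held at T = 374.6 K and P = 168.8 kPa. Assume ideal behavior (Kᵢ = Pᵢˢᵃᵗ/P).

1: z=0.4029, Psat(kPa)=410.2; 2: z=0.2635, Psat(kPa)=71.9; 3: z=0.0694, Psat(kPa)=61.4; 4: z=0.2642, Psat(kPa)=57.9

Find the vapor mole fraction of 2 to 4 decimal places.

Raoult's law: Kᵢ = Pᵢˢᵃᵗ/P = Pᵢˢᵃᵗ/168.8.
  K_1 = 410.2/168.8 = 2.430095, K_2 = 71.9/168.8 = 0.425948, K_3 = 61.4/168.8 = 0.363744, K_4 = 57.9/168.8 = 0.343009
Material balance + equilibrium reduce to Σ zᵢ(Kᵢ−1)/(1+ψ(Kᵢ−1)) = 0.
Check two-phase: ΣzᵢKᵢ = 1.2072 > 1 and Σzᵢ/Kᵢ = 1.7455 > 1, so g(0) = 0.2072 > 0 and g(1) = -0.7455 < 0.
Newton–Raphson from ψ = 0.5:
  ψ = 0.5000: g = -0.19945, g' = -0.7643 → ψ = 0.2390
  ψ = 0.2390: g = -0.00392, g' = -0.7738 → ψ = 0.2340
Converged at ψ = 0.2340.
Compositions from xᵢ = zᵢ/(1+ψ(Kᵢ−1)), yᵢ = Kᵢxᵢ:
  1: x = 0.3019, y = 0.7336
  2: x = 0.3044, y = 0.1297
  3: x = 0.0815, y = 0.0297
  4: x = 0.3122, y = 0.1071

y_2 = 0.1297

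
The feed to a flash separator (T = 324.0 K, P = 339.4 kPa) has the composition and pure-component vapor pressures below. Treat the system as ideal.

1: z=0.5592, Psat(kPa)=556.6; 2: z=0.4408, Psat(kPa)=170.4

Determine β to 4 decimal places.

β = 0.4342

Raoult's law: Kᵢ = Pᵢˢᵃᵗ/P = Pᵢˢᵃᵗ/339.4.
  K_1 = 556.6/339.4 = 1.639953, K_2 = 170.4/339.4 = 0.502062
Let β = V/F and solve Σ zᵢ(Kᵢ−1)/(1+β(Kᵢ−1)) = 0.
Feasibility: ΣzᵢKᵢ = 1.1384, Σzᵢ/Kᵢ = 1.2190 — both > 1, two phases present.
Newton iteration, β⁰ = 0.46:
  β = 0.4600: g = -0.00823, g' = -0.3206 → β = 0.4343
  β = 0.4343: g = -0.00003, g' = -0.3182 → β = 0.4342
Converged at β = 0.4342.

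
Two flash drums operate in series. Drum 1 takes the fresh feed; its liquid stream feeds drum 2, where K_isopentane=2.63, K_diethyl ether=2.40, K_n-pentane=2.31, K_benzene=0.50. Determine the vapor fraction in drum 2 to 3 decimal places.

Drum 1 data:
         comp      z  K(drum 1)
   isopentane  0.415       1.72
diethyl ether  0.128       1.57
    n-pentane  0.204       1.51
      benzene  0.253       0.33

Drum 1:
Rachford–Rice: g(ψ₁) = Σ zᵢ(Kᵢ−1)/(1+ψ₁(Kᵢ−1)) = 0.
Check two-phase: ΣzᵢKᵢ = 1.306 > 1 and Σzᵢ/Kᵢ = 1.225 > 1, so g(0) = 0.306 > 0 and g(1) = -0.225 < 0.
Newton iteration, ψ₁⁰ = 0.38:
  ψ₁ = 0.380: g = 0.1543, g' = -0.402 → ψ₁ = 0.764
  ψ₁ = 0.764: g = -0.0285, g' = -0.613 → ψ₁ = 0.717
  ψ₁ = 0.717: g = -0.0012, g' = -0.564 → ψ₁ = 0.715
Converged at ψ₁ = 0.715.
Drum-1 compositions:
  isopentane: x = 0.274, y = 0.471
  diethyl ether: x = 0.091, y = 0.143
  n-pentane: x = 0.149, y = 0.226
  benzene: x = 0.486, y = 0.160
Drum-2 feed = drum-1 liquid: z₂ = (0.2740, 0.0909, 0.1495, 0.4856).
Drum 2:
Material balance + equilibrium reduce to Σ zᵢ(Kᵢ−1)/(1+ψ₂(Kᵢ−1)) = 0.
g(0) = ΣzᵢKᵢ − 1 = 0.527 and g(1) = 1 − Σzᵢ/Kᵢ = -0.178, so a root lies in (0, 1).
Iterate (Newton) starting at ψ₂ = 0.5:
  ψ₂ = 0.500: g = 0.1156, g' = -0.592 → ψ₂ = 0.695
  ψ₂ = 0.695: g = 0.0042, g' = -0.561 → ψ₂ = 0.703
Converged at ψ₂ = 0.703.
  isopentane: x = 0.128, y = 0.336
  diethyl ether: x = 0.046, y = 0.110
  n-pentane: x = 0.078, y = 0.180
  benzene: x = 0.749, y = 0.374

V/F (drum 2) = 0.703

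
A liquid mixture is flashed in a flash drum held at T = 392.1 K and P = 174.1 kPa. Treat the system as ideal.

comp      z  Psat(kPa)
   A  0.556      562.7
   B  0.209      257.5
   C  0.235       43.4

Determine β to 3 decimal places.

Raoult's law: Kᵢ = Pᵢˢᵃᵗ/P = Pᵢˢᵃᵗ/174.1.
  K_A = 562.7/174.1 = 3.23205, K_B = 257.5/174.1 = 1.47904, K_C = 43.4/174.1 = 0.24928
Let β = V/F and solve Σ zᵢ(Kᵢ−1)/(1+β(Kᵢ−1)) = 0.
Feasibility: ΣzᵢKᵢ = 2.165, Σzᵢ/Kᵢ = 1.256 — both > 1, two phases present.
Newton iteration, β⁰ = 0.43:
  β = 0.430: g = 0.4557, g' = -1.043 → β = 0.867
  β = 0.867: g = -0.0117, g' = -1.432 → β = 0.859
Converged at β = 0.859.

β = 0.859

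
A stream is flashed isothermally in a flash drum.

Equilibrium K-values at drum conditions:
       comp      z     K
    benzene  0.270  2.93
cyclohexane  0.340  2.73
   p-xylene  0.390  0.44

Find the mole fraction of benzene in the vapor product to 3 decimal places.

Let β = V/F and solve Σ zᵢ(Kᵢ−1)/(1+β(Kᵢ−1)) = 0.
g(0) = ΣzᵢKᵢ − 1 = 0.891 and g(1) = 1 − Σzᵢ/Kᵢ = -0.103, so a root lies in (0, 1).
Newton–Raphson from β = 0.5:
  β = 0.500: g = 0.2772, g' = -0.789 → β = 0.851
  β = 0.851: g = 0.0176, g' = -0.757 → β = 0.875
  β = 0.875: g = -0.0001, g' = -0.770 → β = 0.874
Converged at β = 0.874.
Compositions from xᵢ = zᵢ/(1+β(Kᵢ−1)), yᵢ = Kᵢxᵢ:
  benzene: x = 0.100, y = 0.294
  cyclohexane: x = 0.135, y = 0.369
  p-xylene: x = 0.764, y = 0.336

y_benzene = 0.294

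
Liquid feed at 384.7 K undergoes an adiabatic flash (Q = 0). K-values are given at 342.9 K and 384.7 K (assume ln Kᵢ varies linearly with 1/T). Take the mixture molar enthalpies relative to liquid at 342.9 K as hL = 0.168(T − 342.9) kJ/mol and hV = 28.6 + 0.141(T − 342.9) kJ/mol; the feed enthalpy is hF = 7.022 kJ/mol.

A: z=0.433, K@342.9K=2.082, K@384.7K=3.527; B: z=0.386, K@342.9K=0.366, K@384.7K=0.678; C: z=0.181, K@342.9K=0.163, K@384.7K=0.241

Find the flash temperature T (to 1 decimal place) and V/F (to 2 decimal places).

T = 349.7 K, V/F = 0.21

Adiabatic flash: solve Rachford–Rice at each trial T, then check hF = ψ·hV(T) + (1−ψ)·hL(T).
  T = 342.9 K: K = (2.082, 0.366, 0.163), RR gives ψ = 0.095, H_out = 2.711 kJ/mol
  T = 384.7 K: K = (3.527, 0.678, 0.241), RR gives ψ = 0.633, H_out = 24.424 kJ/mol
  T = 363.8 K: K = (2.751, 0.507, 0.200), RR gives ψ = 0.395, H_out = 14.598 kJ/mol
  T = 353.4 K: K = (2.405, 0.433, 0.181), RR gives ψ = 0.261, H_out = 9.151 kJ/mol
  T = 348.1 K: K = (2.238, 0.398, 0.172), RR gives ψ = 0.182, H_out = 6.067 kJ/mol
  T = 350.8 K: K = (2.322, 0.416, 0.177), RR gives ψ = 0.224, H_out = 7.673 kJ/mol
  T = 349.5 K: K = (2.282, 0.407, 0.174), RR gives ψ = 0.204, H_out = 6.909 kJ/mol
Linear interpolation between T = 349.5 (H_out = 6.909) and T = 350.8 (H_out = 7.673) on hF = 7.022 gives T ≈ 349.7 K, at which ψ = 0.21.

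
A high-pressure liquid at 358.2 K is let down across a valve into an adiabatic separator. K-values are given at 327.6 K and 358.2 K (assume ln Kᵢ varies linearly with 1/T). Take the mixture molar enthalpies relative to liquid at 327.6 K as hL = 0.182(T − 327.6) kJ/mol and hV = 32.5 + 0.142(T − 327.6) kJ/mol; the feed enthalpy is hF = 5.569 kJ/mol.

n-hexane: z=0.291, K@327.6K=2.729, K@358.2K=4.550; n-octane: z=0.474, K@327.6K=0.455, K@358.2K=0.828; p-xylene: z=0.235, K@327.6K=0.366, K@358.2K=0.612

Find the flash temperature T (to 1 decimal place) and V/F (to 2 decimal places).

T = 330.6 K, V/F = 0.15

Adiabatic flash: solve Rachford–Rice at each trial T, then check hF = ψ·hV(T) + (1−ψ)·hL(T).
  T = 327.6 K: K = (2.729, 0.455, 0.366), RR gives ψ = 0.096, H_out = 3.130 kJ/mol
  T = 358.2 K: K = (4.550, 0.828, 0.612), RR gives ψ = 0.931, H_out = 34.702 kJ/mol
  T = 342.9 K: K = (3.564, 0.622, 0.479), RR gives ψ = 0.404, H_out = 15.662 kJ/mol
  T = 335.2 K: K = (3.126, 0.533, 0.420), RR gives ψ = 0.242, H_out = 9.190 kJ/mol
  T = 331.4 K: K = (2.923, 0.493, 0.392), RR gives ψ = 0.169, H_out = 6.170 kJ/mol
  T = 329.5 K: K = (2.825, 0.474, 0.379), RR gives ψ = 0.133, H_out = 4.659 kJ/mol
Linear interpolation between T = 329.5 (H_out = 4.659) and T = 331.4 (H_out = 6.170) on hF = 5.569 gives T ≈ 330.6 K, at which ψ = 0.15.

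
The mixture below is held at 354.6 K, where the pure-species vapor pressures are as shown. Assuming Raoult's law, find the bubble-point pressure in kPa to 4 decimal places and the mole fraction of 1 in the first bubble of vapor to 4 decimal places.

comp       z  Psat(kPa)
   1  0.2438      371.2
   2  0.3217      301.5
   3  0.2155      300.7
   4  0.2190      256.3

At the bubble point ψ → 0, so ΣzᵢKᵢ = 1 with Kᵢ = Pᵢˢᵃᵗ/P ⇒ P = ΣzᵢPᵢˢᵃᵗ.
P = 0.2438·371.2 + 0.3217·301.5 + 0.2155·300.7 + 0.2190·256.3 = 308.4217 kPa
yᵢ = zᵢPᵢˢᵃᵗ/P ⇒ y_1 = 0.2438·371.2/308.4217 = 0.2934

Pbub = 308.4217 kPa, y_1 = 0.2934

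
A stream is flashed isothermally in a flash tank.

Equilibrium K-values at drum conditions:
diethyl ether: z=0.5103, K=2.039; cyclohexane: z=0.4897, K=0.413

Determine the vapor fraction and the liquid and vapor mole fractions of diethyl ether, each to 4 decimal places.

Let ψ = V/F and solve Σ zᵢ(Kᵢ−1)/(1+ψ(Kᵢ−1)) = 0.
Check two-phase: ΣzᵢKᵢ = 1.2427 > 1 and Σzᵢ/Kᵢ = 1.4360 > 1, so g(0) = 0.2427 > 0 and g(1) = -0.4360 < 0.
Binary case is linear: z₁(K₁−1)(1+ψ(K₂−1)) + z₂(K₂−1)(1+ψ(K₁−1)) = 0
⇒ ψ = [z₁(K₁−1)+z₂(K₂−1)] / [−(K₁−1)(K₂−1)] = 0.24275/0.60989 = 0.3980
Compositions from xᵢ = zᵢ/(1+ψ(Kᵢ−1)), yᵢ = Kᵢxᵢ:
  diethyl ether: x = 0.3610, y = 0.7361
  cyclohexane: x = 0.6390, y = 0.2639

ψ = 0.3980, x_diethyl ether = 0.3610, y_diethyl ether = 0.7361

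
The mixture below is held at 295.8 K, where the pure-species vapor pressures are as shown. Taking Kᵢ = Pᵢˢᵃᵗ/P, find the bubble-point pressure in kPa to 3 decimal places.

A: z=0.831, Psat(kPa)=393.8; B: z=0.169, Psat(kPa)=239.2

Pbub = 367.673 kPa

At the bubble point ψ → 0, so ΣzᵢKᵢ = 1 with Kᵢ = Pᵢˢᵃᵗ/P ⇒ P = ΣzᵢPᵢˢᵃᵗ.
P = 0.831·393.8 + 0.169·239.2 = 367.673 kPa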